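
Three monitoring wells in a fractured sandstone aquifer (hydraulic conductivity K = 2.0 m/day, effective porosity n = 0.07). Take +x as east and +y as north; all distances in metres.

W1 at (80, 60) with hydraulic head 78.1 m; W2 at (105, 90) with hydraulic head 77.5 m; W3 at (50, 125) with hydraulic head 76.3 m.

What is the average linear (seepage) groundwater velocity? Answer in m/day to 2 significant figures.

Taking W1 as reference: W2−W1 = (25, 30, -0.6); W3−W1 = (-30, 65, -1.8).
Determinant of the coordinate differences = 25·65 − (-30)·30 = 2525.
∂h/∂x = [(-0.6)·65 − (-1.8)·30] / 2525 = +0.005941
∂h/∂y = [25·(-1.8) − (-30)·(-0.6)] / 2525 = -0.02495
|∇h| = √(0.005941² + -0.02495²) = 0.02565
Seepage velocity v = K·i/n = 2.0 × 0.02565 / 0.07 = 0.7329 m/day.

0.73 m/day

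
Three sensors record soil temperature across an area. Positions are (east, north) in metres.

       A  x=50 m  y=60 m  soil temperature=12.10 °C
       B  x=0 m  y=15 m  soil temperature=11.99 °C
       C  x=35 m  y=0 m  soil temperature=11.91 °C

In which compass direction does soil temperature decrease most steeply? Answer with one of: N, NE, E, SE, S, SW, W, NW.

S

With T = a·x + b·y + c and A as origin, the differences give:
  (-50)·a + (-45)·b = -0.11
  (-15)·a + (-60)·b = -0.19
Eliminate b (×(-60) and ×(-45), subtract): 2325·a = -1.950 → a = ∂T/∂x = -0.0008387
Back-substitute: b = ∂T/∂y = +0.003376.
Steepest decrease is along −∇f = (+0.0008387 E, -0.003376 N) → south.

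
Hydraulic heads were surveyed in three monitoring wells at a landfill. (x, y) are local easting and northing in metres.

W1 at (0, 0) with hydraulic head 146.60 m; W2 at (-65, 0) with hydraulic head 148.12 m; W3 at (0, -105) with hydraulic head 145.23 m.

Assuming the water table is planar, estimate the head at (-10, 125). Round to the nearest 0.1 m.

∂h/∂x = (148.12 − 146.60) / (-65 − 0) = -0.02338
∂h/∂y = (145.23 − 146.60) / (-105 − 0) = +0.01305
h(-10, 125) = 146.60 + (-0.02338)·(-10) + (+0.01305)·(125) = 146.60 +0.234 +1.631 = 148.465 m.

148.5 m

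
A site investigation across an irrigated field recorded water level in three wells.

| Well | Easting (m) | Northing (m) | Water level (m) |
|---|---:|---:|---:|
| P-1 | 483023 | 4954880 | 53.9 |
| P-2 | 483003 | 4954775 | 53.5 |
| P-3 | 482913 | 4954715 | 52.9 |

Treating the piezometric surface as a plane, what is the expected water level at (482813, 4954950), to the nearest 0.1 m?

Taking P-1 as reference: P-2−P-1 = (-20, -105, -0.4); P-3−P-1 = (-110, -165, -1.0).
Solve a·Δx + b·Δy = Δh: det = (-20)·(-165) − (-110)·(-105) = -8250.
∂h/∂x = [(-0.4)·(-165) − (-1.0)·(-105)] / -8250 = +0.004727
∂h/∂y = [(-20)·(-1.0) − (-110)·(-0.4)] / -8250 = +0.002909
h(482813, 4954950) = 53.9 + (+0.004727)·(-210) + (+0.002909)·(70) = 53.9 -0.993 +0.204 = 53.111 m.

53.1 m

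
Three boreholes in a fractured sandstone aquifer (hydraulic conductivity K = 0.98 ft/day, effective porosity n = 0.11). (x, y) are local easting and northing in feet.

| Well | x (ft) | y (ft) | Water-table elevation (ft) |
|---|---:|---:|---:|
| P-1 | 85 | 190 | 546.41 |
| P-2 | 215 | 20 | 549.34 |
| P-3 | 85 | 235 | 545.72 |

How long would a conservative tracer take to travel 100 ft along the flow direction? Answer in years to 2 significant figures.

2.0 years

With h = a·x + b·y + c and P-1 as origin, the differences give:
  130·a + (-170)·b = +2.93
  0·a + 45·b = -0.69
Eliminate b (×45 and ×(-170), subtract): 5850·a = 14.550 → a = ∂h/∂x = +0.002487
Back-substitute: b = ∂h/∂y = -0.01533.
|∇h| = √(0.002487² + -0.01533²) = 0.01553
Seepage velocity v = K·i/n = 0.98 × 0.01553 / 0.11 = 0.1384 ft/day.
t = 100 / 0.1384 = 722.5 days = 1.98 years.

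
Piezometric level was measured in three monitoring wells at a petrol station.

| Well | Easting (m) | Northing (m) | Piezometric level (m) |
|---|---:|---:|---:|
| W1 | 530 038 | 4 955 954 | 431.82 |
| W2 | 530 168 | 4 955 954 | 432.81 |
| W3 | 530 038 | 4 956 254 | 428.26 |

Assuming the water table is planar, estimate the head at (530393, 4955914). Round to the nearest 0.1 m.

435.0 m

∂h/∂x = (432.81 − 431.82) / (530168 − 530038) = +0.007615
∂h/∂y = (428.26 − 431.82) / (4956254 − 4955954) = -0.01187
h(530393, 4955914) = 431.82 + (+0.007615)·(355) + (-0.01187)·(-40) = 431.82 +2.703 +0.475 = 434.998 m.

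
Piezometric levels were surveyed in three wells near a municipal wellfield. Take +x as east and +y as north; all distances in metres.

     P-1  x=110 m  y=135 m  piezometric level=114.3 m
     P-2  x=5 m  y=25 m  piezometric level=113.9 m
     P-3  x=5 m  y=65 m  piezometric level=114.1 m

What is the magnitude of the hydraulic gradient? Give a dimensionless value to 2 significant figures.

With h = a·x + b·y + c and P-1 as origin, the differences give:
  (-105)·a + (-110)·b = -0.4
  (-105)·a + (-70)·b = -0.2
Eliminate b (×(-70) and ×(-110), subtract): -4200·a = 6.00 → a = ∂h/∂x = -0.001429
Back-substitute: b = ∂h/∂y = +0.005000.
|∇h| = √(-0.001429² + 0.005000²) = 0.0052

0.0052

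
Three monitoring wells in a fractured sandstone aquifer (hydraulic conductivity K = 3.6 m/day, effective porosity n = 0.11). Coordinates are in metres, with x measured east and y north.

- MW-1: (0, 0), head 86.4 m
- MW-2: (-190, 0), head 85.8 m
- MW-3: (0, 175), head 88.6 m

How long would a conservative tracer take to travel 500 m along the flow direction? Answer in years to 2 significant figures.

∂h/∂x = (85.8 − 86.4) / (-190 − 0) = +0.003158
∂h/∂y = (88.6 − 86.4) / (175 − 0) = +0.01257
|∇h| = √(0.003158² + 0.01257²) = 0.01296
Seepage velocity v = K·i/n = 3.6 × 0.01296 / 0.11 = 0.4241 m/day.
t = 500 / 0.4241 = 1179 days = 3.23 years.

3.2 years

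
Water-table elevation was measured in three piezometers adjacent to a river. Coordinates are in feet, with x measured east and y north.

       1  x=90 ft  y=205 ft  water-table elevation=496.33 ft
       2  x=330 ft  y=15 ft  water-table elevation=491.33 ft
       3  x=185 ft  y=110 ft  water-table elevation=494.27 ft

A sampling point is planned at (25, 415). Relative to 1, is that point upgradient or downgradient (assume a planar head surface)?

upgradient

Taking 1 as reference: 2−1 = (240, -190, -5.00); 3−1 = (95, -95, -2.06).
Determinant of the coordinate differences = 240·(-95) − 95·(-190) = -4750.
∂h/∂x = [(-5.00)·(-95) − (-2.06)·(-190)] / -4750 = -0.01760
∂h/∂y = [240·(-2.06) − 95·(-5.00)] / -4750 = +0.004084
Head at (25, 415) = 496.33 + (-0.01760)·(-65) + (+0.004084)·(210) = 498.33 ft.
That is higher than the 496.33 ft at 1, so the point is upgradient.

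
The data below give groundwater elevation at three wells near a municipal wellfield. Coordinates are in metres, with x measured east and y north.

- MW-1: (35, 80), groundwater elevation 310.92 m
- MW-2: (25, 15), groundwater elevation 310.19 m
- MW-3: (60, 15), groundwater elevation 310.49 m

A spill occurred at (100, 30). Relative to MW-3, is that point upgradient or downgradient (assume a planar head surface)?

Differences from MW-1: to MW-2 (Δx, Δy, Δh) = (-10, -65, -0.73); to MW-3 = (25, -65, -0.43).
Solve a·Δx + b·Δy = Δh: det = (-10)·(-65) − 25·(-65) = 2275.
∂h/∂x = [(-0.73)·(-65) − (-0.43)·(-65)] / 2275 = +0.008571
∂h/∂y = [(-10)·(-0.43) − 25·(-0.73)] / 2275 = +0.009912
Head at (100, 30) = 310.92 + (+0.008571)·(65) + (+0.009912)·(-50) = 310.98 m.
That is higher than the 310.49 m at MW-3, so the point is upgradient.

upgradient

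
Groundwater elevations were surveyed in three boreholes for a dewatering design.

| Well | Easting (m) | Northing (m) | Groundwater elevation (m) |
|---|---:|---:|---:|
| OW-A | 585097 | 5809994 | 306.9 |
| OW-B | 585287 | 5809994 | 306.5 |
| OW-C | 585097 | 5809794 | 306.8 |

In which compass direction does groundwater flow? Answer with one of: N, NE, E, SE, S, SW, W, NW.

E

∂h/∂x = (306.5 − 306.9) / (585287 − 585097) = -0.002105
∂h/∂y = (306.8 − 306.9) / (5809794 − 5809994) = +0.0005000
Flow = −∇h = (+0.002105 east, -0.0005000 north), which points east.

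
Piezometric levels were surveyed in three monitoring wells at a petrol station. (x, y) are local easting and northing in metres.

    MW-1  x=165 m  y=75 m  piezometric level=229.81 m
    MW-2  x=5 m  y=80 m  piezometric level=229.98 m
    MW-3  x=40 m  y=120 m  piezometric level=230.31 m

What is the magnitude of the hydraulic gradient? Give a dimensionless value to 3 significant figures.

Taking MW-1 as reference: MW-2−MW-1 = (-160, 5, +0.17); MW-3−MW-1 = (-125, 45, +0.50).
Determinant of the coordinate differences = (-160)·45 − (-125)·5 = -6575.
∂h/∂x = [(+0.17)·45 − (+0.50)·5] / -6575 = -0.0007833
∂h/∂y = [(-160)·(+0.50) − (-125)·(+0.17)] / -6575 = +0.008935
|∇h| = √(-0.0007833² + 0.008935²) = 0.008969

0.00897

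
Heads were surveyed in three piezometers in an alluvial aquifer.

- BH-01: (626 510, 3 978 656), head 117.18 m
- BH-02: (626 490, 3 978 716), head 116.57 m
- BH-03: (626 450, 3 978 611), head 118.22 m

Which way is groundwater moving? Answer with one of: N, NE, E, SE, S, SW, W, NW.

NE

Taking BH-01 as reference: BH-02−BH-01 = (-20, 60, -0.61); BH-03−BH-01 = (-60, -45, +1.04).
Solve a·Δx + b·Δy = Δh: det = (-20)·(-45) − (-60)·60 = 4500.
∂h/∂x = [(-0.61)·(-45) − (+1.04)·60] / 4500 = -0.007767
∂h/∂y = [(-20)·(+1.04) − (-60)·(-0.61)] / 4500 = -0.01276
Flow = −∇h = (+0.007767 east, +0.01276 north), which points northeast.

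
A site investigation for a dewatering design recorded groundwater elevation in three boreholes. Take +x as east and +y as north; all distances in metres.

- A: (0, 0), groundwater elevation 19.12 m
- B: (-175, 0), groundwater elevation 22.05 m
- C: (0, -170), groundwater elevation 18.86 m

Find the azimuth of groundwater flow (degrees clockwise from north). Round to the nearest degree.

∂h/∂x = (22.05 − 19.12) / (-175 − 0) = -0.01674
∂h/∂y = (18.86 − 19.12) / (-170 − 0) = +0.001529
Flow direction (−∇h) has components (+0.01674 E, -0.001529 N).
Azimuth = atan2(E, N) = atan2(+0.01674, -0.001529) = 95.2° ≈ 095°.

095°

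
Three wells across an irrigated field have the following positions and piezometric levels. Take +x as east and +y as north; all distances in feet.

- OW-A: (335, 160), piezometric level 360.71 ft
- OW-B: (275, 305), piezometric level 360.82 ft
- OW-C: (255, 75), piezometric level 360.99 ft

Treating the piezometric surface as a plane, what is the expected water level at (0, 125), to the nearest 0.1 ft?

Taking OW-A as reference: OW-B−OW-A = (-60, 145, +0.11); OW-C−OW-A = (-80, -85, +0.28).
Determinant of the coordinate differences = (-60)·(-85) − (-80)·145 = 16700.
∂h/∂x = [(+0.11)·(-85) − (+0.28)·145] / 16700 = -0.002991
∂h/∂y = [(-60)·(+0.28) − (-80)·(+0.11)] / 16700 = -0.0004790
h(0, 125) = 360.71 + (-0.002991)·(-335) + (-0.0004790)·(-35) = 360.71 +1.002 +0.017 = 361.729 ft.

361.7 ft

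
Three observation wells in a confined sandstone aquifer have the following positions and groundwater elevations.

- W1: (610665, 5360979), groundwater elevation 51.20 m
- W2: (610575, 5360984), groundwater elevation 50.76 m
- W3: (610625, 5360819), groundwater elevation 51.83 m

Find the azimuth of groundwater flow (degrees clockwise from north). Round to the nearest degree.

Differences from W1: to W2 (Δx, Δy, Δh) = (-90, 5, -0.44); to W3 = (-40, -160, +0.63).
Determinant of the coordinate differences = (-90)·(-160) − (-40)·5 = 14600.
∂h/∂x = [(-0.44)·(-160) − (+0.63)·5] / 14600 = +0.004606
∂h/∂y = [(-90)·(+0.63) − (-40)·(-0.44)] / 14600 = -0.005089
Flow direction (−∇h) has components (-0.004606 E, +0.005089 N).
Azimuth = atan2(E, N) = atan2(-0.004606, +0.005089) = 317.9° ≈ 318°.

318°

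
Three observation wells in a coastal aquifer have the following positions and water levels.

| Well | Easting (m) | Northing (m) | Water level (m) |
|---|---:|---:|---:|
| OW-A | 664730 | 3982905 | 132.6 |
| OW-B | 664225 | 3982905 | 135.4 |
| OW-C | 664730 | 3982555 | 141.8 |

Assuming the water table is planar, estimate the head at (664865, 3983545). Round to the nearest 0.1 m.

115.0 m

∂h/∂x = (135.4 − 132.6) / (664225 − 664730) = -0.005545
∂h/∂y = (141.8 − 132.6) / (3982555 − 3982905) = -0.02629
h(664865, 3983545) = 132.6 + (-0.005545)·(135) + (-0.02629)·(640) = 132.6 -0.749 -16.823 = 115.029 m.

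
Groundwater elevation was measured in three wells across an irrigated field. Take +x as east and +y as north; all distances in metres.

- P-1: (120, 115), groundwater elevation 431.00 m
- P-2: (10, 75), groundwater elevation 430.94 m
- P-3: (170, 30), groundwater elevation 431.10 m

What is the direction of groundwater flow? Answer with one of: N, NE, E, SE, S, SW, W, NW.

NW

With h = a·x + b·y + c and P-1 as origin, the differences give:
  (-110)·a + (-40)·b = -0.06
  50·a + (-85)·b = +0.10
Eliminate b (×(-85) and ×(-40), subtract): 11350·a = 9.100 → a = ∂h/∂x = +0.0008018
Back-substitute: b = ∂h/∂y = -0.0007048.
Flow = −∇h = (-0.0008018 east, +0.0007048 north), which points northwest.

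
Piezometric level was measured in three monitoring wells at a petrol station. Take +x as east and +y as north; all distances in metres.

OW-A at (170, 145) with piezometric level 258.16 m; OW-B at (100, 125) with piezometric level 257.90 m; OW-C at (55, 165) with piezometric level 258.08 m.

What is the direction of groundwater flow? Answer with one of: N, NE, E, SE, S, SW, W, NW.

S

Taking OW-A as reference: OW-B−OW-A = (-70, -20, -0.26); OW-C−OW-A = (-115, 20, -0.08).
Solve a·Δx + b·Δy = Δh: det = (-70)·20 − (-115)·(-20) = -3700.
∂h/∂x = [(-0.26)·20 − (-0.08)·(-20)] / -3700 = +0.001838
∂h/∂y = [(-70)·(-0.08) − (-115)·(-0.26)] / -3700 = +0.006568
Flow = −∇h = (-0.001838 east, -0.006568 north), which points south.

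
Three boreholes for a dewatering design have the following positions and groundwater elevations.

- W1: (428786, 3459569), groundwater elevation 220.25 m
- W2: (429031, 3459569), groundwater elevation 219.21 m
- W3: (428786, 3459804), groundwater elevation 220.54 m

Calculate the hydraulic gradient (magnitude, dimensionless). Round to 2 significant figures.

0.0044

∂h/∂x = (219.21 − 220.25) / (429031 − 428786) = -0.004245
∂h/∂y = (220.54 − 220.25) / (3459804 − 3459569) = +0.001234
|∇h| = √(-0.004245² + 0.001234²) = 0.004421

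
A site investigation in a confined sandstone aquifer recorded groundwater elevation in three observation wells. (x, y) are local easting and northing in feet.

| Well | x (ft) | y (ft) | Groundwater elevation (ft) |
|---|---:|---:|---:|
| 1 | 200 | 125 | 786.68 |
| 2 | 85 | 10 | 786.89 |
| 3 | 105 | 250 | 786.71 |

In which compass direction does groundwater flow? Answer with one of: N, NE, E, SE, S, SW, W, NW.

NE

Three-point gradient (reference 1): Δ to 2 = (-115, -115, +0.21), Δ to 3 = (-95, 125, +0.03).
∂h/∂x = -0.001174, ∂h/∂y = -0.0006522 (det = -25300).
Flow = −∇h = (+0.001174 east, +0.0006522 north), which points northeast.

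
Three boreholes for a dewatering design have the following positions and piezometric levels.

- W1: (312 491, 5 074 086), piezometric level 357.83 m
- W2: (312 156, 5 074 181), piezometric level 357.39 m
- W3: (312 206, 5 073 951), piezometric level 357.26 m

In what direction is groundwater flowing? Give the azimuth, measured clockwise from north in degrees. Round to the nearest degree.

Three-point gradient (reference W1): Δ to W2 = (-335, 95, -0.44), Δ to W3 = (-285, -135, -0.57).
∂h/∂x = +0.001571, ∂h/∂y = +0.0009066 (det = 72300).
Flow direction (−∇h) has components (-0.001571 E, -0.0009066 N).
Azimuth = atan2(E, N) = atan2(-0.001571, -0.0009066) = 240.0° ≈ 240°.

240°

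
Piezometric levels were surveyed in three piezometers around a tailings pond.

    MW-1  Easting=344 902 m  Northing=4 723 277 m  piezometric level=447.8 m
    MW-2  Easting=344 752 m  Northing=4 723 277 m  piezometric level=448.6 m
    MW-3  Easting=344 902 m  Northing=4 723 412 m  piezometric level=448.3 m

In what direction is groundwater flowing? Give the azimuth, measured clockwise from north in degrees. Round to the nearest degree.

∂h/∂x = (448.6 − 447.8) / (344752 − 344902) = -0.005333
∂h/∂y = (448.3 − 447.8) / (4723412 − 4723277) = +0.003704
Flow direction (−∇h) has components (+0.005333 E, -0.003704 N).
Azimuth = atan2(E, N) = atan2(+0.005333, -0.003704) = 124.8° ≈ 125°.

125°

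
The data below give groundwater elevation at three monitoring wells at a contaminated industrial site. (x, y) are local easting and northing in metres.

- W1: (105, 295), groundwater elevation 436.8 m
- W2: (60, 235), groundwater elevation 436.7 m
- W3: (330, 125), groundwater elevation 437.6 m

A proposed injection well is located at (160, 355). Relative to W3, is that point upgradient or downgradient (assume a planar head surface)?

With h = a·x + b·y + c and W1 as origin, the differences give:
  (-45)·a + (-60)·b = -0.1
  225·a + (-170)·b = +0.8
Eliminate b (×(-170) and ×(-60), subtract): 21150·a = 65.00 → a = ∂h/∂x = +0.003073
Back-substitute: b = ∂h/∂y = -0.0006383.
Head at (160, 355) = 436.8 + (+0.003073)·(55) + (-0.0006383)·(60) = 436.93 m.
That is lower than the 437.6 m at W3, so the point is downgradient.

downgradient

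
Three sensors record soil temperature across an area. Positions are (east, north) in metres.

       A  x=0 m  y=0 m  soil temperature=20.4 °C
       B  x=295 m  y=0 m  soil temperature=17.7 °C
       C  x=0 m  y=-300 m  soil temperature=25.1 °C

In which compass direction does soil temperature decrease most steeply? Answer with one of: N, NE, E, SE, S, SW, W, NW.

NE

∂T/∂x = (17.7 − 20.4) / (295 − 0) = -0.009153
∂T/∂y = (25.1 − 20.4) / (-300 − 0) = -0.01567
Steepest decrease is along −∇f = (+0.009153 E, +0.01567 N) → northeast.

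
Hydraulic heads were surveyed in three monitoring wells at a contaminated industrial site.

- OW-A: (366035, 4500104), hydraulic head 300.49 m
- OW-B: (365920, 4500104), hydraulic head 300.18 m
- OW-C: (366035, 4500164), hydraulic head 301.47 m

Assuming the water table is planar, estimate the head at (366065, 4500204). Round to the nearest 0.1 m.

302.2 m

∂h/∂x = (300.18 − 300.49) / (365920 − 366035) = +0.002696
∂h/∂y = (301.47 − 300.49) / (4500164 − 4500104) = +0.01633
h(366065, 4500204) = 300.49 + (+0.002696)·(30) + (+0.01633)·(100) = 300.49 +0.081 +1.633 = 302.204 m.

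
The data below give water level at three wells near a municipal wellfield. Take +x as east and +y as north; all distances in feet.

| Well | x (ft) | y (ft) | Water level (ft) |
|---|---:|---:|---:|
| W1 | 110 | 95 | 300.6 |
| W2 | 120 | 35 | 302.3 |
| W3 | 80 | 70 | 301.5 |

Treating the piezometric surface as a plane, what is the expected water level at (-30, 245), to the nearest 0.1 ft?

297.0 ft

Taking W1 as reference: W2−W1 = (10, -60, +1.7); W3−W1 = (-30, -25, +0.9).
Solve a·Δx + b·Δy = Δh: det = 10·(-25) − (-30)·(-60) = -2050.
∂h/∂x = [(+1.7)·(-25) − (+0.9)·(-60)] / -2050 = -0.005610
∂h/∂y = [10·(+0.9) − (-30)·(+1.7)] / -2050 = -0.02927
h(-30, 245) = 300.6 + (-0.005610)·(-140) + (-0.02927)·(150) = 300.6 +0.785 -4.390 = 296.995 ft.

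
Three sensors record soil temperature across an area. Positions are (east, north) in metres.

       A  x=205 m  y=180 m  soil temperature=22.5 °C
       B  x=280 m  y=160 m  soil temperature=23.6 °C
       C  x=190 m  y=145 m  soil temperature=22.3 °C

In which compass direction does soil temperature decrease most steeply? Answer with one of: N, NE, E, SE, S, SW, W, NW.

W

Three-point gradient (reference A): Δ to B = (75, -20, +1.1), Δ to C = (-15, -35, -0.2).
∂T/∂x = +0.01453, ∂T/∂y = -0.0005128 (det = -2925).
Steepest decrease is along −∇f = (-0.01453 E, +0.0005128 N) → west.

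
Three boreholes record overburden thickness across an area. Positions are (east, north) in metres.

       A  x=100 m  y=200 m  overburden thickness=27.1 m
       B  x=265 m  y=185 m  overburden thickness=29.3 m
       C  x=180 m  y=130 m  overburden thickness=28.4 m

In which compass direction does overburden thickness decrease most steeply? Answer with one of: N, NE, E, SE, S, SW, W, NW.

Taking A as reference: B−A = (165, -15, +2.2); C−A = (80, -70, +1.3).
Determinant of the coordinate differences = 165·(-70) − 80·(-15) = -10350.
∂d/∂x = [(+2.2)·(-70) − (+1.3)·(-15)] / -10350 = +0.01300
∂d/∂y = [165·(+1.3) − 80·(+2.2)] / -10350 = -0.003720
Steepest decrease is along −∇f = (-0.01300 E, +0.003720 N) → west.

W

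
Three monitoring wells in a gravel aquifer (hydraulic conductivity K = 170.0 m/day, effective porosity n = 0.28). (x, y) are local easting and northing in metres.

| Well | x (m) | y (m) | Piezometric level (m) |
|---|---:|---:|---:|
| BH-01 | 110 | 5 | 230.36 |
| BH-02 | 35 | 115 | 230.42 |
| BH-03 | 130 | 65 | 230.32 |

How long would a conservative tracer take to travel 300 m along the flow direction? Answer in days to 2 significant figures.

Differences from BH-01: to BH-02 (Δx, Δy, Δh) = (-75, 110, +0.06); to BH-03 = (20, 60, -0.04).
Determinant of the coordinate differences = (-75)·60 − 20·110 = -6700.
∂h/∂x = [(+0.06)·60 − (-0.04)·110] / -6700 = -0.001194
∂h/∂y = [(-75)·(-0.04) − 20·(+0.06)] / -6700 = -0.0002687
|∇h| = √(-0.001194² + -0.0002687²) = 0.001224
Seepage velocity v = K·i/n = 170.0 × 0.001224 / 0.28 = 0.7431 m/day.
t = 300 / 0.7431 = 403.7 days.

400 days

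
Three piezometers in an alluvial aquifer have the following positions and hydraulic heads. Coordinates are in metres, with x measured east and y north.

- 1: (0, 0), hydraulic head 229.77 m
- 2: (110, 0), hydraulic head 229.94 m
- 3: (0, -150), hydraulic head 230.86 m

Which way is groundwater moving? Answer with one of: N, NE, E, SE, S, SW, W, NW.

N

∂h/∂x = (229.94 − 229.77) / (110 − 0) = +0.001545
∂h/∂y = (230.86 − 229.77) / (-150 − 0) = -0.007267
Flow = −∇h = (-0.001545 east, +0.007267 north), which points north.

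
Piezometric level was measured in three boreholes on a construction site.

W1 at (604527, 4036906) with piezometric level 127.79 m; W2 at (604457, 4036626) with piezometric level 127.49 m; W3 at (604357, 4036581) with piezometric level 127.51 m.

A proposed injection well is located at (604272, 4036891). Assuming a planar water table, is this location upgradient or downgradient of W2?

With h = a·x + b·y + c and W1 as origin, the differences give:
  (-70)·a + (-280)·b = -0.30
  (-170)·a + (-325)·b = -0.28
Eliminate b (×(-325) and ×(-280), subtract): -24850·a = 19.100 → a = ∂h/∂x = -0.0007686
Back-substitute: b = ∂h/∂y = +0.001264.
Head at (604272, 4036891) = 127.79 + (-0.0007686)·(-255) + (+0.001264)·(-15) = 127.97 m.
That is higher than the 127.49 m at W2, so the point is upgradient.

upgradient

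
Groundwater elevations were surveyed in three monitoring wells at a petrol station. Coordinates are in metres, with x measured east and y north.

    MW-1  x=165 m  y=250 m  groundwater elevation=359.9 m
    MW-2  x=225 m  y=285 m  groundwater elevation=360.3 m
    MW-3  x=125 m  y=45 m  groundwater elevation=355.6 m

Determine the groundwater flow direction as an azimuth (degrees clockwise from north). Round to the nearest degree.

With h = a·x + b·y + c and MW-1 as origin, the differences give:
  60·a + 35·b = +0.4
  (-40)·a + (-205)·b = -4.3
Eliminate b (×(-205) and ×35, subtract): -10900·a = 68.50 → a = ∂h/∂x = -0.006284
Back-substitute: b = ∂h/∂y = +0.02220.
Flow direction (−∇h) has components (+0.006284 E, -0.02220 N).
Azimuth = atan2(E, N) = atan2(+0.006284, -0.02220) = 164.2° ≈ 164°.

164°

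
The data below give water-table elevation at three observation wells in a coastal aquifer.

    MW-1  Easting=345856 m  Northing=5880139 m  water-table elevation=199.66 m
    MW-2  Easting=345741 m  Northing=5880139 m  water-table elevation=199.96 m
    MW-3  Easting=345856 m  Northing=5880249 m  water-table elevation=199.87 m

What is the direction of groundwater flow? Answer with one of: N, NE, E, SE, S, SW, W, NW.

∂h/∂x = (199.96 − 199.66) / (345741 − 345856) = -0.002609
∂h/∂y = (199.87 − 199.66) / (5880249 − 5880139) = +0.001909
Flow = −∇h = (+0.002609 east, -0.001909 north), which points southeast.

SE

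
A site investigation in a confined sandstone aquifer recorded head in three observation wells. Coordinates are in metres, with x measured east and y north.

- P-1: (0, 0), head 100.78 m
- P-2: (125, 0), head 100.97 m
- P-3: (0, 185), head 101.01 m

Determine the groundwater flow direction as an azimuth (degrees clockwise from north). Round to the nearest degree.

∂h/∂x = (100.97 − 100.78) / (125 − 0) = +0.001520
∂h/∂y = (101.01 − 100.78) / (185 − 0) = +0.001243
Flow direction (−∇h) has components (-0.001520 E, -0.001243 N).
Azimuth = atan2(E, N) = atan2(-0.001520, -0.001243) = 230.7° ≈ 231°.

231°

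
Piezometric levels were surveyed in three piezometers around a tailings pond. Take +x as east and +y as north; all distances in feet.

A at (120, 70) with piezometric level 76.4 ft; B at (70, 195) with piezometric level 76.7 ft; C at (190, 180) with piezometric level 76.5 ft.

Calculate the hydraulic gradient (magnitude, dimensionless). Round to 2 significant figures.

Taking A as reference: B−A = (-50, 125, +0.3); C−A = (70, 110, +0.1).
Solve a·Δx + b·Δy = Δh: det = (-50)·110 − 70·125 = -14250.
∂h/∂x = [(+0.3)·110 − (+0.1)·125] / -14250 = -0.001439
∂h/∂y = [(-50)·(+0.1) − 70·(+0.3)] / -14250 = +0.001825
|∇h| = √(-0.001439² + 0.001825²) = 0.002324

0.0023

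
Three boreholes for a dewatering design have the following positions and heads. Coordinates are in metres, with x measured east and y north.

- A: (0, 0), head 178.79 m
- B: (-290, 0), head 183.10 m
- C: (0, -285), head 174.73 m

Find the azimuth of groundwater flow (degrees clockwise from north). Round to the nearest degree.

∂h/∂x = (183.10 − 178.79) / (-290 − 0) = -0.01486
∂h/∂y = (174.73 − 178.79) / (-285 − 0) = +0.01425
Flow direction (−∇h) has components (+0.01486 E, -0.01425 N).
Azimuth = atan2(E, N) = atan2(+0.01486, -0.01425) = 133.8° ≈ 134°.

134°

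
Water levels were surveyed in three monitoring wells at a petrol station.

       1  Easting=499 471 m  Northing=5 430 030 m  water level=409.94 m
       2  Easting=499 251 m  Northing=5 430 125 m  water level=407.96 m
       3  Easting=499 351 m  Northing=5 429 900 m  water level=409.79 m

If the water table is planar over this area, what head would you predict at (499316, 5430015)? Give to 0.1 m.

Taking 1 as reference: 2−1 = (-220, 95, -1.98); 3−1 = (-120, -130, -0.15).
Determinant of the coordinate differences = (-220)·(-130) − (-120)·95 = 40000.
∂h/∂x = [(-1.98)·(-130) − (-0.15)·95] / 40000 = +0.006791
∂h/∂y = [(-220)·(-0.15) − (-120)·(-1.98)] / 40000 = -0.005115
h(499316, 5430015) = 409.94 + (+0.006791)·(-155) + (-0.005115)·(-15) = 409.94 -1.053 +0.077 = 408.964 m.

409.0 m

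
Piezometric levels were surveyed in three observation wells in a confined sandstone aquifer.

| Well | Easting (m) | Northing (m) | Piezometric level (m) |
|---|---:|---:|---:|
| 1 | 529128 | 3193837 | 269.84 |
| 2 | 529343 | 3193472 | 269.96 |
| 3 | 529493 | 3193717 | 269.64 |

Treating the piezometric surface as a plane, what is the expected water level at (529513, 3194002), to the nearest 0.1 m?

269.4 m

Taking 1 as reference: 2−1 = (215, -365, +0.12); 3−1 = (365, -120, -0.20).
Solve a·Δx + b·Δy = Δh: det = 215·(-120) − 365·(-365) = 107425.
∂h/∂x = [(+0.12)·(-120) − (-0.20)·(-365)] / 107425 = -0.0008136
∂h/∂y = [215·(-0.20) − 365·(+0.12)] / 107425 = -0.0008080
h(529513, 3194002) = 269.84 + (-0.0008136)·(385) + (-0.0008080)·(165) = 269.84 -0.313 -0.133 = 269.393 m.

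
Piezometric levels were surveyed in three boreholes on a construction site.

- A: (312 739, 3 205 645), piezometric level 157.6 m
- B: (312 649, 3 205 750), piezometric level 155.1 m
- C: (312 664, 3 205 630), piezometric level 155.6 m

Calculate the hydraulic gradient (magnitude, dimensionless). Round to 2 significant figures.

Three-point gradient (reference A): Δ to B = (-90, 105, -2.5), Δ to C = (-75, -15, -2.0).
∂h/∂x = +0.02683, ∂h/∂y = -0.0008130 (det = 9225).
|∇h| = √(0.02683² + -0.0008130²) = 0.02684

0.027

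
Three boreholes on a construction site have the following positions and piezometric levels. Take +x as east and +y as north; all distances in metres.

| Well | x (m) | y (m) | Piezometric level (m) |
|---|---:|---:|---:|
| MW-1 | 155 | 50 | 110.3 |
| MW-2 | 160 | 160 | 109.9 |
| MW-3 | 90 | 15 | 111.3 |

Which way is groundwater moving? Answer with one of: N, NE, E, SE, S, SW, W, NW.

With h = a·x + b·y + c and MW-1 as origin, the differences give:
  5·a + 110·b = -0.4
  (-65)·a + (-35)·b = +1.0
Eliminate b (×(-35) and ×110, subtract): 6975·a = -96.00 → a = ∂h/∂x = -0.01376
Back-substitute: b = ∂h/∂y = -0.003011.
Flow = −∇h = (+0.01376 east, +0.003011 north), which points east.

E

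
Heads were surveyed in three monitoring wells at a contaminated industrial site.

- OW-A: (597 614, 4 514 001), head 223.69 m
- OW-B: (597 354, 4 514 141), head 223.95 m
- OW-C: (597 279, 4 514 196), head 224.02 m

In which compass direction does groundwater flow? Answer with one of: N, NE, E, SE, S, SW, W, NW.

With h = a·x + b·y + c and OW-A as origin, the differences give:
  (-260)·a + 140·b = +0.26
  (-335)·a + 195·b = +0.33
Eliminate b (×195 and ×140, subtract): -3800·a = 4.500 → a = ∂h/∂x = -0.001184
Back-substitute: b = ∂h/∂y = -0.0003421.
Flow = −∇h = (+0.001184 east, +0.0003421 north), which points east.

E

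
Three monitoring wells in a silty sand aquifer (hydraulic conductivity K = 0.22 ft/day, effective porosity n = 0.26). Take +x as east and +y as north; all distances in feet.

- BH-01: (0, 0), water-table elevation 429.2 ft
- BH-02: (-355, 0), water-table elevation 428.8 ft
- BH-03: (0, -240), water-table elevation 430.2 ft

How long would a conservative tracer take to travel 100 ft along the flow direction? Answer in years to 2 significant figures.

75 years

∂h/∂x = (428.8 − 429.2) / (-355 − 0) = +0.001127
∂h/∂y = (430.2 − 429.2) / (-240 − 0) = -0.004167
|∇h| = √(0.001127² + -0.004167²) = 0.004317
Seepage velocity v = K·i/n = 0.22 × 0.004317 / 0.26 = 0.003653 ft/day.
t = 100 / 0.003653 = 2.737e+04 days = 74.9 years.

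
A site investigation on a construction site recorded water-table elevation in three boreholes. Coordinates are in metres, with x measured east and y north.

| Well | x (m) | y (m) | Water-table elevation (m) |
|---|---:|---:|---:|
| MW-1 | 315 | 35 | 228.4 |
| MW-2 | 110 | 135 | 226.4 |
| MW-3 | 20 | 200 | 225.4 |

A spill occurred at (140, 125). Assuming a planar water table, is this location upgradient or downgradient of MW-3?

upgradient

Differences from MW-1: to MW-2 (Δx, Δy, Δh) = (-205, 100, -2.0); to MW-3 = (-295, 165, -3.0).
Determinant of the coordinate differences = (-205)·165 − (-295)·100 = -4325.
∂h/∂x = [(-2.0)·165 − (-3.0)·100] / -4325 = +0.006936
∂h/∂y = [(-205)·(-3.0) − (-295)·(-2.0)] / -4325 = -0.005780
Head at (140, 125) = 228.4 + (+0.006936)·(-175) + (-0.005780)·(90) = 226.67 m.
That is higher than the 225.4 m at MW-3, so the point is upgradient.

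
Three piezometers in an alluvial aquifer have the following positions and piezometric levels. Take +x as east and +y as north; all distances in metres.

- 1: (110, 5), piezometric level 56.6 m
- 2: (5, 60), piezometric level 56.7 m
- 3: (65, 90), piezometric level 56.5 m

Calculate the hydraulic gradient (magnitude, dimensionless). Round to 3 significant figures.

Three-point gradient (reference 1): Δ to 2 = (-105, 55, +0.1), Δ to 3 = (-45, 85, -0.1).
∂h/∂x = -0.002171, ∂h/∂y = -0.002326 (det = -6450).
|∇h| = √(-0.002171² + -0.002326²) = 0.003182

0.00318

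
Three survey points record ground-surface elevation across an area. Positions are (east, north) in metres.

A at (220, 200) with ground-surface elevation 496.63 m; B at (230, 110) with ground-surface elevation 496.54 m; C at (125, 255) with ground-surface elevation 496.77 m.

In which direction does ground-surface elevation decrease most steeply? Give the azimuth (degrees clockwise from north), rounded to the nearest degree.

Differences from A: to B (Δx, Δy, Δh) = (10, -90, -0.09); to C = (-95, 55, +0.14).
Determinant of the coordinate differences = 10·55 − (-95)·(-90) = -8000.
∂z/∂x = [(-0.09)·55 − (+0.14)·(-90)] / -8000 = -0.0009563
∂z/∂y = [10·(+0.14) − (-95)·(-0.09)] / -8000 = +0.0008937
Steepest decrease is along −∇f: components (+0.0009563 E, -0.0008937 N).
Azimuth = atan2(+0.0009563, -0.0008937) = 133.1° ≈ 133°.

133°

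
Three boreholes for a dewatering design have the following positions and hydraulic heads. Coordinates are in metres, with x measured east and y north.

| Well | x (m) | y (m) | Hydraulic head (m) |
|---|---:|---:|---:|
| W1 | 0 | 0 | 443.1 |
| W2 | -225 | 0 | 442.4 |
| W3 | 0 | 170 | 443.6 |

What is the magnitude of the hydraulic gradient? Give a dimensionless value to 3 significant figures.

∂h/∂x = (442.4 − 443.1) / (-225 − 0) = +0.003111
∂h/∂y = (443.6 − 443.1) / (170 − 0) = +0.002941
|∇h| = √(0.003111² + 0.002941²) = 0.004281

0.00428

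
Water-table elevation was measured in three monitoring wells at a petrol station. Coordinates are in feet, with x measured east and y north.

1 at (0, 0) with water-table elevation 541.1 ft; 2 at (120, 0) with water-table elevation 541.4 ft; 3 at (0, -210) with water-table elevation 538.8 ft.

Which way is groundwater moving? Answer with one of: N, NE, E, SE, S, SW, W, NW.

S

∂h/∂x = (541.4 − 541.1) / (120 − 0) = +0.002500
∂h/∂y = (538.8 − 541.1) / (-210 − 0) = +0.01095
Flow = −∇h = (-0.002500 east, -0.01095 north), which points south.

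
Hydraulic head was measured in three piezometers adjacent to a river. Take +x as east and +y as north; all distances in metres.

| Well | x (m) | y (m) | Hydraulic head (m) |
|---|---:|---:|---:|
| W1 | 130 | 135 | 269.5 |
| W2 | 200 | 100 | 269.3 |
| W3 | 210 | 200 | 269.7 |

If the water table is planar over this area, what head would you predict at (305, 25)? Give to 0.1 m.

Taking W1 as reference: W2−W1 = (70, -35, -0.2); W3−W1 = (80, 65, +0.2).
Determinant of the coordinate differences = 70·65 − 80·(-35) = 7350.
∂h/∂x = [(-0.2)·65 − (+0.2)·(-35)] / 7350 = -0.0008163
∂h/∂y = [70·(+0.2) − 80·(-0.2)] / 7350 = +0.004082
h(305, 25) = 269.5 + (-0.0008163)·(175) + (+0.004082)·(-110) = 269.5 -0.143 -0.449 = 268.908 m.

268.9 m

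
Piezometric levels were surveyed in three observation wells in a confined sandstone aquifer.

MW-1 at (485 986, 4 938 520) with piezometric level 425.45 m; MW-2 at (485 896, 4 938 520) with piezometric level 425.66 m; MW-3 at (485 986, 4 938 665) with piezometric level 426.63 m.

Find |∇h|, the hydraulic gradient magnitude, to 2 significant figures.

∂h/∂x = (425.66 − 425.45) / (485896 − 485986) = -0.002333
∂h/∂y = (426.63 − 425.45) / (4938665 − 4938520) = +0.008138
|∇h| = √(-0.002333² + 0.008138²) = 0.008466

0.0085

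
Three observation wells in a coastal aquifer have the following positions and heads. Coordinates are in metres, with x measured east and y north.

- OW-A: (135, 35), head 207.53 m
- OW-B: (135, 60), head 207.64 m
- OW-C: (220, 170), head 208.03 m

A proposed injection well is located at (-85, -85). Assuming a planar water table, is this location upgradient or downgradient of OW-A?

downgradient

Taking OW-A as reference: OW-B−OW-A = (0, 25, +0.11); OW-C−OW-A = (85, 135, +0.50).
Solve a·Δx + b·Δy = Δh: det = 0·135 − 85·25 = -2125.
∂h/∂x = [(+0.11)·135 − (+0.50)·25] / -2125 = -0.001106
∂h/∂y = [0·(+0.50) − 85·(+0.11)] / -2125 = +0.004400
Head at (-85, -85) = 207.53 + (-0.001106)·(-220) + (+0.004400)·(-120) = 207.25 m.
That is lower than the 207.53 m at OW-A, so the point is downgradient.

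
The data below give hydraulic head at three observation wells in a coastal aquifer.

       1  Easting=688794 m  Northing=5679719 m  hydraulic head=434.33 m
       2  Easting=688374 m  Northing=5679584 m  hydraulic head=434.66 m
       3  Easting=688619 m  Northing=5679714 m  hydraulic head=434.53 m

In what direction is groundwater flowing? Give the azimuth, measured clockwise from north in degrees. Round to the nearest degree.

136°

With h = a·x + b·y + c and 1 as origin, the differences give:
  (-420)·a + (-135)·b = +0.33
  (-175)·a + (-5)·b = +0.20
Eliminate b (×(-5) and ×(-135), subtract): -21525·a = 25.350 → a = ∂h/∂x = -0.001178
Back-substitute: b = ∂h/∂y = +0.001220.
Flow direction (−∇h) has components (+0.001178 E, -0.001220 N).
Azimuth = atan2(E, N) = atan2(+0.001178, -0.001220) = 136.0° ≈ 136°.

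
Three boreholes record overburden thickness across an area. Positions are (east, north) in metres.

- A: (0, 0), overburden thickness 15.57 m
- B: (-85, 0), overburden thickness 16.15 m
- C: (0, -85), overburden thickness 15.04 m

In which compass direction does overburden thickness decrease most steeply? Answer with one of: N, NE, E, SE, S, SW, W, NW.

∂d/∂x = (16.15 − 15.57) / (-85 − 0) = -0.006824
∂d/∂y = (15.04 − 15.57) / (-85 − 0) = +0.006235
Steepest decrease is along −∇f = (+0.006824 E, -0.006235 N) → southeast.

SE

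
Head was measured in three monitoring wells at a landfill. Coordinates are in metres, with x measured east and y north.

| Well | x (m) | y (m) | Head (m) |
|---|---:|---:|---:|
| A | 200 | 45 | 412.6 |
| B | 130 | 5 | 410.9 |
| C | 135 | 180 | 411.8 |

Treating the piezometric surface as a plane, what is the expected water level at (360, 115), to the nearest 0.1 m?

416.4 m

Taking A as reference: B−A = (-70, -40, -1.7); C−A = (-65, 135, -0.8).
Determinant of the coordinate differences = (-70)·135 − (-65)·(-40) = -12050.
∂h/∂x = [(-1.7)·135 − (-0.8)·(-40)] / -12050 = +0.02170
∂h/∂y = [(-70)·(-0.8) − (-65)·(-1.7)] / -12050 = +0.004523
h(360, 115) = 412.6 + (+0.02170)·(160) + (+0.004523)·(70) = 412.6 +3.472 +0.317 = 416.389 m.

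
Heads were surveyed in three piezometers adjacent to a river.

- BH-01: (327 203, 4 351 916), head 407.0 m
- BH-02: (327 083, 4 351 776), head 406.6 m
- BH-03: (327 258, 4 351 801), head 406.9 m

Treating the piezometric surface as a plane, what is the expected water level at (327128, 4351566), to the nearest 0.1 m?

406.3 m

Taking BH-01 as reference: BH-02−BH-01 = (-120, -140, -0.4); BH-03−BH-01 = (55, -115, -0.1).
Determinant of the coordinate differences = (-120)·(-115) − 55·(-140) = 21500.
∂h/∂x = [(-0.4)·(-115) − (-0.1)·(-140)] / 21500 = +0.001488
∂h/∂y = [(-120)·(-0.1) − 55·(-0.4)] / 21500 = +0.001581
h(327128, 4351566) = 407.0 + (+0.001488)·(-75) + (+0.001581)·(-350) = 407.0 -0.112 -0.553 = 406.335 m.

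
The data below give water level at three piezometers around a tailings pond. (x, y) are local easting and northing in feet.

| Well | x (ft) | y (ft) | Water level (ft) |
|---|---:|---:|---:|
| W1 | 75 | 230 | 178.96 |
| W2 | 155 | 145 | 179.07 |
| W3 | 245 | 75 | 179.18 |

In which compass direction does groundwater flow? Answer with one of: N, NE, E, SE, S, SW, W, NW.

Differences from W1: to W2 (Δx, Δy, Δh) = (80, -85, +0.11); to W3 = (170, -155, +0.22).
Determinant of the coordinate differences = 80·(-155) − 170·(-85) = 2050.
∂h/∂x = [(+0.11)·(-155) − (+0.22)·(-85)] / 2050 = +0.0008049
∂h/∂y = [80·(+0.22) − 170·(+0.11)] / 2050 = -0.0005366
Flow = −∇h = (-0.0008049 east, +0.0005366 north), which points northwest.

NW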